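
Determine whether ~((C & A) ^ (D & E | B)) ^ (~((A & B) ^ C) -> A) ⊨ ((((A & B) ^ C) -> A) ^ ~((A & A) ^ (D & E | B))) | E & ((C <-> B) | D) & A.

  A      B      C      D      E    |    φ      ψ  
 True   True   True   True   True  |  False   True
 True   True   True   True  False  |  False  False
 True   True   True  False   True  |  False   True
 True   True   True  False  False  |  False  False
 True   True  False   True   True  |   True   True
 True   True  False   True  False  |   True  False
 True   True  False  False   True  |   True  False
 True   True  False  False  False  |   True  False
 True  False   True   True   True  |  False   True
 True  False   True   True  False  |   True   True
 True  False   True  False   True  |   True   True
 True  False   True  False  False  |   True   True
 True  False  False   True   True  |   True   True
 True  False  False   True  False  |  False   True
 True  False  False  False   True  |  False   True
 True  False  False  False  False  |  False   True
False   True   True   True   True  |   True  False
False   True   True   True  False  |   True  False
False   True   True  False   True  |   True  False
False   True   True  False  False  |   True  False
False   True  False   True   True  |  False   True
False   True  False   True  False  |  False   True
False   True  False  False   True  |  False   True
False   True  False  False  False  |  False   True
False  False   True   True   True  |   True  False
False  False   True   True  False  |  False   True
False  False   True  False   True  |  False   True
False  False   True  False  False  |  False   True
False  False  False   True   True  |  False   True
False  False  False   True  False  |   True  False
False  False  False  False   True  |   True  False
False  False  False  False  False  |   True  False
At A=True, B=True, C=False, D=True, E=False we have φ true but ψ false, so φ does not entail ψ.

no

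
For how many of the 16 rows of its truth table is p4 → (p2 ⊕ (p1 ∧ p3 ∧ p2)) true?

11

p1 | p2 | p3 | p4 | (p1 ∧ p3 ∧ p2) | (p2 ⊕ (p1 ∧ p3 ∧ p2)) | (p4 → (p2 ⊕ (p1 ∧ p3 ∧ p2)))
-- | -- | -- | -- | -------------- | --------------------- | ----------------------------
F  | F  | F  | F  |       F        |           F           |              T              
F  | F  | F  | T  |       F        |           F           |              F              
F  | F  | T  | F  |       F        |           F           |              T              
F  | F  | T  | T  |       F        |           F           |              F              
F  | T  | F  | F  |       F        |           T           |              T              
F  | T  | F  | T  |       F        |           T           |              T              
F  | T  | T  | F  |       F        |           T           |              T              
F  | T  | T  | T  |       F        |           T           |              T              
T  | F  | F  | F  |       F        |           F           |              T              
T  | F  | F  | T  |       F        |           F           |              F              
T  | F  | T  | F  |       F        |           F           |              T              
T  | F  | T  | T  |       F        |           F           |              F              
T  | T  | F  | F  |       F        |           T           |              T              
T  | T  | F  | T  |       F        |           T           |              T              
T  | T  | T  | F  |       T        |           F           |              T              
T  | T  | T  | T  |       T        |           F           |              F              
The formula is true on 11 of the 16 rows.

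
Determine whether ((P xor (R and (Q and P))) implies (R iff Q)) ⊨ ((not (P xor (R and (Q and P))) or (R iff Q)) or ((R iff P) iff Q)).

P  Q  R  |  φ  ψ
1  1  1  |  1  1
1  1  0  |  0  0
1  0  1  |  0  0
1  0  0  |  1  1
0  1  1  |  1  1
0  1  0  |  1  1
0  0  1  |  1  1
0  0  0  |  1  1
In every row where φ is true, ψ is also true, so φ ⊨ ψ.

yes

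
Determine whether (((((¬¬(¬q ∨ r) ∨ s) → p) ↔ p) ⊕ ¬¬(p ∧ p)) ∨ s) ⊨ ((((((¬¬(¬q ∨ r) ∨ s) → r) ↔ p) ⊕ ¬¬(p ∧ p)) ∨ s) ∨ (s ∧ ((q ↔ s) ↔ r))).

p | q | r | s || φ | ψ
F | F | F | F || T | T
F | F | F | T || T | T
F | F | T | F || T | F
F | F | T | T || T | T
F | T | F | F || F | F
F | T | F | T || T | T
F | T | T | F || T | F
F | T | T | T || T | T
T | F | F | F || F | T
T | F | F | T || T | T
T | F | T | F || F | F
T | F | T | T || T | T
T | T | F | F || F | F
T | T | F | T || T | T
T | T | T | F || F | F
T | T | T | T || T | T
At p=F, q=F, r=T, s=F we have φ true but ψ false, so φ does not entail ψ.

no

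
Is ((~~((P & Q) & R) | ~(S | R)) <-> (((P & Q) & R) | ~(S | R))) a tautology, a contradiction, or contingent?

tautology

P | Q | R | S | φ
- | - | - | - | -
T | T | T | T | T
T | T | T | F | T
T | T | F | T | T
T | T | F | F | T
T | F | T | T | T
T | F | T | F | T
T | F | F | T | T
T | F | F | F | T
F | T | T | T | T
F | T | T | F | T
F | T | F | T | T
F | T | F | F | T
F | F | T | T | T
F | F | T | F | T
F | F | F | T | T
F | F | F | F | T
Every row is T, so the formula is a tautology.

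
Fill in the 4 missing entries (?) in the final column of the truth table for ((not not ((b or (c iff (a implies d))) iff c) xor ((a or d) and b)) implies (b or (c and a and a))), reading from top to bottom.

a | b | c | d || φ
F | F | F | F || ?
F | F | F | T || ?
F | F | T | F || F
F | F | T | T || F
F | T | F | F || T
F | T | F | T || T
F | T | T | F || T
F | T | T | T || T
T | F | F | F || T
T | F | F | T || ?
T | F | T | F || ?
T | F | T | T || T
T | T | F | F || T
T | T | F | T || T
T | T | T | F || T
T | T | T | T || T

Row a=F, b=F, c=F, d=F: (not not ((b or (c iff (a implies d))) iff c) xor ((a or d) and b)) = T, (b or (c and a and a)) = F, so the formula = F.
Row a=F, b=F, c=F, d=T: (not not ((b or (c iff (a implies d))) iff c) xor ((a or d) and b)) = T, (b or (c and a and a)) = F, so the formula = F.
Row a=T, b=F, c=F, d=T: (not not ((b or (c iff (a implies d))) iff c) xor ((a or d) and b)) = T, (b or (c and a and a)) = F, so the formula = F.
Row a=T, b=F, c=T, d=F: (not not ((b or (c iff (a implies d))) iff c) xor ((a or d) and b)) = F, (b or (c and a and a)) = T, so the formula = T.

F, F, F, T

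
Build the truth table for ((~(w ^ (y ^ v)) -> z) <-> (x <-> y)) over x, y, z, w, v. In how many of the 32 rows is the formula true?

x  y  z  w  v  |  φ
F  F  F  F  F  |  F
F  F  F  F  T  |  T
F  F  F  T  F  |  T
F  F  F  T  T  |  F
F  F  T  F  F  |  T
F  F  T  F  T  |  T
F  F  T  T  F  |  T
F  F  T  T  T  |  T
F  T  F  F  F  |  F
F  T  F  F  T  |  T
F  T  F  T  F  |  T
F  T  F  T  T  |  F
F  T  T  F  F  |  F
F  T  T  F  T  |  F
F  T  T  T  F  |  F
F  T  T  T  T  |  F
T  F  F  F  F  |  T
T  F  F  F  T  |  F
T  F  F  T  F  |  F
T  F  F  T  T  |  T
T  F  T  F  F  |  F
T  F  T  F  T  |  F
T  F  T  T  F  |  F
T  F  T  T  T  |  F
T  T  F  F  F  |  T
T  T  F  F  T  |  F
T  T  F  T  F  |  F
T  T  F  T  T  |  T
T  T  T  F  F  |  T
T  T  T  F  T  |  T
T  T  T  T  F  |  T
T  T  T  T  T  |  T
The formula is true on 16 of the 32 rows.

16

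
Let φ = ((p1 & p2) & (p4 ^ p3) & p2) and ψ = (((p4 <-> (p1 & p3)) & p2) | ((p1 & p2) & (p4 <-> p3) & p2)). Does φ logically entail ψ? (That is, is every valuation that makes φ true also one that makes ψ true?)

p1 | p2 | p3 | p4 || φ | ψ
0  | 0  | 0  | 0  || 0 | 0
0  | 0  | 0  | 1  || 0 | 0
0  | 0  | 1  | 0  || 0 | 0
0  | 0  | 1  | 1  || 0 | 0
0  | 1  | 0  | 0  || 0 | 1
0  | 1  | 0  | 1  || 0 | 0
0  | 1  | 1  | 0  || 0 | 1
0  | 1  | 1  | 1  || 0 | 0
1  | 0  | 0  | 0  || 0 | 0
1  | 0  | 0  | 1  || 0 | 0
1  | 0  | 1  | 0  || 0 | 0
1  | 0  | 1  | 1  || 0 | 0
1  | 1  | 0  | 0  || 0 | 1
1  | 1  | 0  | 1  || 1 | 0
1  | 1  | 1  | 0  || 1 | 0
1  | 1  | 1  | 1  || 0 | 1
At p1=1, p2=1, p3=0, p4=1 we have φ true but ψ false, so φ does not entail ψ.

no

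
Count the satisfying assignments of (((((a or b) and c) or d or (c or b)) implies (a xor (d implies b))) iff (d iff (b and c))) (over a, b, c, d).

9

a | b | c | d | φ
- | - | - | - | -
F | F | F | F | T
F | F | F | T | T
F | F | T | F | T
F | F | T | T | T
F | T | F | F | T
F | T | F | T | F
F | T | T | F | F
F | T | T | T | T
T | F | F | F | T
T | F | F | T | F
T | F | T | F | F
T | F | T | T | F
T | T | F | F | F
T | T | F | T | T
T | T | T | F | T
T | T | T | T | F
The formula is true on 9 of the 16 rows.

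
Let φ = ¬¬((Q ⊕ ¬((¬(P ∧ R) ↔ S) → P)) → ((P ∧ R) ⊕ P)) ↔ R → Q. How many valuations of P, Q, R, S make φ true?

P | Q | R | S || φ
T | T | T | T || F
T | T | T | F || F
T | T | F | T || T
T | T | F | F || T
T | F | T | T || F
T | F | T | F || F
T | F | F | T || T
T | F | F | F || T
F | T | T | T || T
F | T | T | F || F
F | T | F | T || T
F | T | F | F || F
F | F | T | T || T
F | F | T | F || F
F | F | F | T || F
F | F | F | F || T
The formula is true on 8 of the 16 rows.

8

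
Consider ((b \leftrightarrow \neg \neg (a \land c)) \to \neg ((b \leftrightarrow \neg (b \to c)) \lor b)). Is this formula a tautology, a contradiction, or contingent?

contingent

a | b | c | (a \land c) | \neg (a \land c) | \neg \neg (a \land c) | (b \to c) | \neg (b \to c) | φ
- | - | - | ----------- | ---------------- | --------------------- | --------- | -------------- | -
F | F | F |      F      |        T         |           F           |     T     |       F        | F
F | F | T |      F      |        T         |           F           |     T     |       F        | F
F | T | F |      F      |        T         |           F           |     F     |       T        | T
F | T | T |      F      |        T         |           F           |     T     |       F        | T
T | F | F |      F      |        T         |           F           |     T     |       F        | F
T | F | T |      T      |        F         |           T           |     T     |       F        | T
T | T | F |      F      |        T         |           F           |     F     |       T        | T
T | T | T |      T      |        F         |           T           |     T     |       F        | F
4 of 8 rows are T, so the formula is contingent.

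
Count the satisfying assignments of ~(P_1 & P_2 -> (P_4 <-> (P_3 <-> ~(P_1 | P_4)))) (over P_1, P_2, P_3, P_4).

P_1  P_2  P_3  P_4     (P_1 & P_2)  (P_1 | P_4)  ~(P_1 | P_4)  (P_3 <-> ~(P_1 | P_4))  φ
 T    T    T    T           T            T            F                  F             T
 T    T    T    F           T            T            F                  F             F
 T    T    F    T           T            T            F                  T             F
 T    T    F    F           T            T            F                  T             T
 T    F    T    T           F            T            F                  F             F
 T    F    T    F           F            T            F                  F             F
 T    F    F    T           F            T            F                  T             F
 T    F    F    F           F            T            F                  T             F
 F    T    T    T           F            T            F                  F             F
 F    T    T    F           F            F            T                  T             F
 F    T    F    T           F            T            F                  T             F
 F    T    F    F           F            F            T                  F             F
 F    F    T    T           F            T            F                  F             F
 F    F    T    F           F            F            T                  T             F
 F    F    F    T           F            T            F                  T             F
 F    F    F    F           F            F            T                  F             F
The formula is true on 2 of the 16 rows.

2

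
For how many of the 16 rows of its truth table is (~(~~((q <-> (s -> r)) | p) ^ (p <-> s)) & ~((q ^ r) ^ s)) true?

p | q | r | s || φ
1 | 1 | 1 | 1 || 0
1 | 1 | 1 | 0 || 0
1 | 1 | 0 | 1 || 1
1 | 1 | 0 | 0 || 0
1 | 0 | 1 | 1 || 1
1 | 0 | 1 | 0 || 0
1 | 0 | 0 | 1 || 0
1 | 0 | 0 | 0 || 0
0 | 1 | 1 | 1 || 0
0 | 1 | 1 | 0 || 1
0 | 1 | 0 | 1 || 1
0 | 1 | 0 | 0 || 0
0 | 0 | 1 | 1 || 1
0 | 0 | 1 | 0 || 0
0 | 0 | 0 | 1 || 0
0 | 0 | 0 | 0 || 0
The formula is true on 5 of the 16 rows.

5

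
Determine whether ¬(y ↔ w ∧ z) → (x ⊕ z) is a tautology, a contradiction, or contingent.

contingent

x | y | z | w | (¬(y ↔ (w ∧ z)) → (x ⊕ z))
- | - | - | - | --------------------------
T | T | T | T |             T             
T | T | T | F |             F             
T | T | F | T |             T             
T | T | F | F |             T             
T | F | T | T |             F             
T | F | T | F |             T             
T | F | F | T |             T             
T | F | F | F |             T             
F | T | T | T |             T             
F | T | T | F |             T             
F | T | F | T |             F             
F | T | F | F |             F             
F | F | T | T |             T             
F | F | T | F |             T             
F | F | F | T |             T             
F | F | F | F |             T             
12 of 16 rows are T, so the formula is contingent.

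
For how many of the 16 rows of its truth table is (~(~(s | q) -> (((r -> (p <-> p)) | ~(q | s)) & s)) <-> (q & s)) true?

p  q  r  s     (s | q)  ~(s | q)  (p <-> p)  (r -> (p <-> p))  (q | s)  ~(q | s)  (q & s)  φ
0  0  0  0        0        1          1             1             0        1         0     0
0  0  0  1        1        0          1             1             1        0         0     1
0  0  1  0        0        1          1             1             0        1         0     0
0  0  1  1        1        0          1             1             1        0         0     1
0  1  0  0        1        0          1             1             1        0         0     1
0  1  0  1        1        0          1             1             1        0         1     0
0  1  1  0        1        0          1             1             1        0         0     1
0  1  1  1        1        0          1             1             1        0         1     0
1  0  0  0        0        1          1             1             0        1         0     0
1  0  0  1        1        0          1             1             1        0         0     1
1  0  1  0        0        1          1             1             0        1         0     0
1  0  1  1        1        0          1             1             1        0         0     1
1  1  0  0        1        0          1             1             1        0         0     1
1  1  0  1        1        0          1             1             1        0         1     0
1  1  1  0        1        0          1             1             1        0         0     1
1  1  1  1        1        0          1             1             1        0         1     0
The formula is true on 8 of the 16 rows.

8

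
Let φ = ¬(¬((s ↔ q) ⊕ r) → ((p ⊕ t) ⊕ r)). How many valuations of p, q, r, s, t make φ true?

p  q  r  s  t  |  φ
T  T  T  T  T  |  F
T  T  T  T  F  |  T
T  T  T  F  T  |  F
T  T  T  F  F  |  F
T  T  F  T  T  |  F
T  T  F  T  F  |  F
T  T  F  F  T  |  T
T  T  F  F  F  |  F
T  F  T  T  T  |  F
T  F  T  T  F  |  F
T  F  T  F  T  |  F
T  F  T  F  F  |  T
T  F  F  T  T  |  T
T  F  F  T  F  |  F
T  F  F  F  T  |  F
T  F  F  F  F  |  F
F  T  T  T  T  |  T
F  T  T  T  F  |  F
F  T  T  F  T  |  F
F  T  T  F  F  |  F
F  T  F  T  T  |  F
F  T  F  T  F  |  F
F  T  F  F  T  |  F
F  T  F  F  F  |  T
F  F  T  T  T  |  F
F  F  T  T  F  |  F
F  F  T  F  T  |  T
F  F  T  F  F  |  F
F  F  F  T  T  |  F
F  F  F  T  F  |  T
F  F  F  F  T  |  F
F  F  F  F  F  |  F
The formula is true on 8 of the 32 rows.

8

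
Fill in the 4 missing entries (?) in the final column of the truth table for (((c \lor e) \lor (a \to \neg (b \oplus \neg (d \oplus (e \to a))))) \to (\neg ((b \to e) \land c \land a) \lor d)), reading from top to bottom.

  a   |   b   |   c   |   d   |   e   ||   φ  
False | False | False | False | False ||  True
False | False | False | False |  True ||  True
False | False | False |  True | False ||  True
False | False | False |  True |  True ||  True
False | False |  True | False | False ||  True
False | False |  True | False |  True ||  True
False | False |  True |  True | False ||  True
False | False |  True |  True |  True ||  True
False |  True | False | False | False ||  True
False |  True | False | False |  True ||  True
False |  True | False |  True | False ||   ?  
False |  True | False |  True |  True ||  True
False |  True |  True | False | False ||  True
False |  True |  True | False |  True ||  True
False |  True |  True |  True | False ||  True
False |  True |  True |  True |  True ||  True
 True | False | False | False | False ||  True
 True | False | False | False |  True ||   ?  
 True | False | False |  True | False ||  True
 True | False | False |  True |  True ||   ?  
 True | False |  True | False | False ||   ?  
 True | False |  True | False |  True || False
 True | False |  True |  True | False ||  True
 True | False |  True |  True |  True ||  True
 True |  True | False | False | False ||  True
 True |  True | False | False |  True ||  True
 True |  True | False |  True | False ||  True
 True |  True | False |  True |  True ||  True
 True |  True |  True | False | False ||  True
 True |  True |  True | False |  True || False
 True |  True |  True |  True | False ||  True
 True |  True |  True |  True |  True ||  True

True, True, True, False

Row a=False, b=True, c=False, d=True, e=False: ((c \lor e) \lor (a \to \neg (b \oplus \neg (d \oplus (e \to a))))) = True, (\neg ((b \to e) \land c \land a) \lor d) = True, so the formula = True.
Row a=True, b=False, c=False, d=False, e=True: ((c \lor e) \lor (a \to \neg (b \oplus \neg (d \oplus (e \to a))))) = True, (\neg ((b \to e) \land c \land a) \lor d) = True, so the formula = True.
Row a=True, b=False, c=False, d=True, e=True: ((c \lor e) \lor (a \to \neg (b \oplus \neg (d \oplus (e \to a))))) = True, (\neg ((b \to e) \land c \land a) \lor d) = True, so the formula = True.
Row a=True, b=False, c=True, d=False, e=False: ((c \lor e) \lor (a \to \neg (b \oplus \neg (d \oplus (e \to a))))) = True, (\neg ((b \to e) \land c \land a) \lor d) = False, so the formula = False.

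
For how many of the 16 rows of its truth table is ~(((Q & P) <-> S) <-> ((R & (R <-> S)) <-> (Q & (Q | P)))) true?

6

P | Q | R | S || φ
T | T | T | T || F
T | T | T | F || F
T | T | F | T || T
T | T | F | F || F
T | F | T | T || F
T | F | T | F || F
T | F | F | T || T
T | F | F | F || F
F | T | T | T || T
F | T | T | F || T
F | T | F | T || F
F | T | F | F || T
F | F | T | T || F
F | F | T | F || F
F | F | F | T || T
F | F | F | F || F
The formula is true on 6 of the 16 rows.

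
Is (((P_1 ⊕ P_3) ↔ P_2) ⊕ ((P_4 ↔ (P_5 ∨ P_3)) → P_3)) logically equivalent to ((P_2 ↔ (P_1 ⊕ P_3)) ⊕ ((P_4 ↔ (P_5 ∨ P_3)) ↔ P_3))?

not equivalent

P_1 | P_2 | P_3 | P_4 | P_5 || φ | ψ
 T  |  T  |  T  |  T  |  T  || T | T
 T  |  T  |  T  |  T  |  F  || T | T
 T  |  T  |  T  |  F  |  T  || T | F
 T  |  T  |  T  |  F  |  F  || T | F
 T  |  T  |  F  |  T  |  T  || T | T
 T  |  T  |  F  |  T  |  F  || F | F
 T  |  T  |  F  |  F  |  T  || F | F
 T  |  T  |  F  |  F  |  F  || T | T
 T  |  F  |  T  |  T  |  T  || F | F
 T  |  F  |  T  |  T  |  F  || F | F
 T  |  F  |  T  |  F  |  T  || F | T
 T  |  F  |  T  |  F  |  F  || F | T
 T  |  F  |  F  |  T  |  T  || F | F
 T  |  F  |  F  |  T  |  F  || T | T
 T  |  F  |  F  |  F  |  T  || T | T
 T  |  F  |  F  |  F  |  F  || F | F
 F  |  T  |  T  |  T  |  T  || F | F
 F  |  T  |  T  |  T  |  F  || F | F
 F  |  T  |  T  |  F  |  T  || F | T
 F  |  T  |  T  |  F  |  F  || F | T
 F  |  T  |  F  |  T  |  T  || F | F
 F  |  T  |  F  |  T  |  F  || T | T
 F  |  T  |  F  |  F  |  T  || T | T
 F  |  T  |  F  |  F  |  F  || F | F
 F  |  F  |  T  |  T  |  T  || T | T
 F  |  F  |  T  |  T  |  F  || T | T
 F  |  F  |  T  |  F  |  T  || T | F
 F  |  F  |  T  |  F  |  F  || T | F
 F  |  F  |  F  |  T  |  T  || T | T
 F  |  F  |  F  |  T  |  F  || F | F
 F  |  F  |  F  |  F  |  T  || F | F
 F  |  F  |  F  |  F  |  F  || T | T
The columns differ at P_1=T, P_2=T, P_3=T, P_4=F, P_5=T (φ=T, ψ=F), so they are not equivalent.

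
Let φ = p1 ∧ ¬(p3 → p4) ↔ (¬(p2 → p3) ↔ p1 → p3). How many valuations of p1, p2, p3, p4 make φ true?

p1  p2  p3  p4  |  φ
T   T   T   T   |  T
T   T   T   F   |  F
T   T   F   T   |  T
T   T   F   F   |  T
T   F   T   T   |  T
T   F   T   F   |  F
T   F   F   T   |  F
T   F   F   F   |  F
F   T   T   T   |  T
F   T   T   F   |  T
F   T   F   T   |  F
F   T   F   F   |  F
F   F   T   T   |  T
F   F   T   F   |  T
F   F   F   T   |  T
F   F   F   F   |  T
The formula is true on 10 of the 16 rows.

10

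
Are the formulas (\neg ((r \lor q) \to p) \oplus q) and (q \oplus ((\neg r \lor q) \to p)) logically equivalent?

not equivalent

p | q | r || φ | ψ
T | T | T || T | F
T | T | F || T | F
T | F | T || F | T
T | F | F || F | T
F | T | T || F | T
F | T | F || F | T
F | F | T || T | T
F | F | F || F | F
The columns differ at p=T, q=T, r=T (φ=T, ψ=F), so they are not equivalent.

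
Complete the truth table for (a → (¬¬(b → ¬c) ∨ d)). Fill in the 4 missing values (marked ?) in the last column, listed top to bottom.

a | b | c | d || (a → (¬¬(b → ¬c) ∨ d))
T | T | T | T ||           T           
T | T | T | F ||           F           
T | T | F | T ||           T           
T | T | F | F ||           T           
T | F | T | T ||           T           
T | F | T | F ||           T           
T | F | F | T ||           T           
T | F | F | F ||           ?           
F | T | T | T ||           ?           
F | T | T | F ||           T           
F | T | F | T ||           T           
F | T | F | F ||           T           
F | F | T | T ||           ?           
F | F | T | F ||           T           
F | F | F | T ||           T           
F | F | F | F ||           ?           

T, T, T, T

Row a=T, b=F, c=F, d=F: (¬¬(b → ¬c) ∨ d) = T, so (a → (¬¬(b → ¬c) ∨ d)) = T.
Row a=F, b=T, c=T, d=T: (¬¬(b → ¬c) ∨ d) = T, so (a → (¬¬(b → ¬c) ∨ d)) = T.
Row a=F, b=F, c=T, d=T: (¬¬(b → ¬c) ∨ d) = T, so (a → (¬¬(b → ¬c) ∨ d)) = T.
Row a=F, b=F, c=F, d=F: (¬¬(b → ¬c) ∨ d) = T, so (a → (¬¬(b → ¬c) ∨ d)) = T.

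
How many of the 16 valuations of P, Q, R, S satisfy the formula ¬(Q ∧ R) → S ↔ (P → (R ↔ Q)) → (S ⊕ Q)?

P  Q  R  S  |  (Q ∧ R)  ¬(Q ∧ R)  (¬(Q ∧ R) → S)  (R ↔ Q)  (P → (R ↔ Q))  (S ⊕ Q)  ((P → (R ↔ Q)) → (S ⊕ Q))  φ
F  F  F  F  |     F        T            F            T           T           F                 F              T
F  F  F  T  |     F        T            T            T           T           T                 T              T
F  F  T  F  |     F        T            F            F           T           F                 F              T
F  F  T  T  |     F        T            T            F           T           T                 T              T
F  T  F  F  |     F        T            F            F           T           T                 T              F
F  T  F  T  |     F        T            T            F           T           F                 F              F
F  T  T  F  |     T        F            T            T           T           T                 T              T
F  T  T  T  |     T        F            T            T           T           F                 F              F
T  F  F  F  |     F        T            F            T           T           F                 F              T
T  F  F  T  |     F        T            T            T           T           T                 T              T
T  F  T  F  |     F        T            F            F           F           F                 T              F
T  F  T  T  |     F        T            T            F           F           T                 T              T
T  T  F  F  |     F        T            F            F           F           T                 T              F
T  T  F  T  |     F        T            T            F           F           F                 T              T
T  T  T  F  |     T        F            T            T           T           T                 T              T
T  T  T  T  |     T        F            T            T           T           F                 F              F
The formula is true on 10 of the 16 rows.

10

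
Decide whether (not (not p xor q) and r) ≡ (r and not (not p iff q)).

p | q | r || φ | ψ
F | F | F || F | F
F | F | T || F | T
F | T | F || F | F
F | T | T || T | F
T | F | F || F | F
T | F | T || T | F
T | T | F || F | F
T | T | T || F | T
The columns differ at p=F, q=F, r=T (φ=F, ψ=T), so they are not equivalent.

not equivalent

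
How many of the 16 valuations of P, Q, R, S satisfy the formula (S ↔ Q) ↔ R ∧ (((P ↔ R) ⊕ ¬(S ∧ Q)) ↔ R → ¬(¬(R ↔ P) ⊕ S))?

P  Q  R  S  |  (S ↔ Q)  (P ↔ R)  (S ∧ Q)  ¬(S ∧ Q)  ((P ↔ R) ⊕ ¬(S ∧ Q))  (R ↔ P)  ¬(R ↔ P)  (¬(R ↔ P) ⊕ S)  ¬(¬(R ↔ P) ⊕ S)  (R → ¬(¬(R ↔ P) ⊕ S))  φ
0  0  0  0  |     1        1        0        1               0               1        0            0                1                   1            0
0  0  0  1  |     0        1        0        1               0               1        0            1                0                   1            1
0  0  1  0  |     1        0        0        1               1               0        1            1                0                   0            0
0  0  1  1  |     0        0        0        1               1               0        1            0                1                   1            0
0  1  0  0  |     0        1        0        1               0               1        0            0                1                   1            1
0  1  0  1  |     1        1        1        0               1               1        0            1                0                   1            0
0  1  1  0  |     0        0        0        1               1               0        1            1                0                   0            1
0  1  1  1  |     1        0        1        0               0               0        1            0                1                   1            0
1  0  0  0  |     1        0        0        1               1               0        1            1                0                   1            0
1  0  0  1  |     0        0        0        1               1               0        1            0                1                   1            1
1  0  1  0  |     1        1        0        1               0               1        0            0                1                   1            0
1  0  1  1  |     0        1        0        1               0               1        0            1                0                   0            0
1  1  0  0  |     0        0        0        1               1               0        1            1                0                   1            1
1  1  0  1  |     1        0        1        0               0               0        1            0                1                   1            0
1  1  1  0  |     0        1        0        1               0               1        0            0                1                   1            1
1  1  1  1  |     1        1        1        0               1               1        0            1                0                   0            0
The formula is true on 6 of the 16 rows.

6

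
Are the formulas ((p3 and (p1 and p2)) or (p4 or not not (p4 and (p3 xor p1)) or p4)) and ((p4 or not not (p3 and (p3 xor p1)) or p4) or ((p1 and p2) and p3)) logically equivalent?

not equivalent

p1 | p2 | p3 | p4 | φ | ψ
-- | -- | -- | -- | - | -
F  | F  | F  | F  | F | F
F  | F  | F  | T  | T | T
F  | F  | T  | F  | F | T
F  | F  | T  | T  | T | T
F  | T  | F  | F  | F | F
F  | T  | F  | T  | T | T
F  | T  | T  | F  | F | T
F  | T  | T  | T  | T | T
T  | F  | F  | F  | F | F
T  | F  | F  | T  | T | T
T  | F  | T  | F  | F | F
T  | F  | T  | T  | T | T
T  | T  | F  | F  | F | F
T  | T  | F  | T  | T | T
T  | T  | T  | F  | T | T
T  | T  | T  | T  | T | T
The columns differ at p1=F, p2=F, p3=T, p4=F (φ=F, ψ=T), so they are not equivalent.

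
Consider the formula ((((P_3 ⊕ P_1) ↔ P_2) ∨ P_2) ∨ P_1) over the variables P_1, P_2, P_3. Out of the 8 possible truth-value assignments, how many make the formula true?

P_1 | P_2 | P_3 || (P_3 ⊕ P_1) | ((P_3 ⊕ P_1) ↔ P_2) | (((P_3 ⊕ P_1) ↔ P_2) ∨ P_2) | φ
 T  |  T  |  T  ||      F      |          F          |              T              | T
 T  |  T  |  F  ||      T      |          T          |              T              | T
 T  |  F  |  T  ||      F      |          T          |              T              | T
 T  |  F  |  F  ||      T      |          F          |              F              | T
 F  |  T  |  T  ||      T      |          T          |              T              | T
 F  |  T  |  F  ||      F      |          F          |              T              | T
 F  |  F  |  T  ||      T      |          F          |              F              | F
 F  |  F  |  F  ||      F      |          T          |              T              | T
The formula is true on 7 of the 8 rows.

7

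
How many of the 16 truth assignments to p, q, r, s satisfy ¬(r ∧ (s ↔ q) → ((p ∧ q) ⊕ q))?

3

p | q | r | s || (s ↔ q) | (r ∧ (s ↔ q)) | (p ∧ q) | ((p ∧ q) ⊕ q) | ¬((r ∧ (s ↔ q)) → ((p ∧ q) ⊕ q))
F | F | F | F ||    T    |       F       |    F    |       F       |                F                
F | F | F | T ||    F    |       F       |    F    |       F       |                F                
F | F | T | F ||    T    |       T       |    F    |       F       |                T                
F | F | T | T ||    F    |       F       |    F    |       F       |                F                
F | T | F | F ||    F    |       F       |    F    |       T       |                F                
F | T | F | T ||    T    |       F       |    F    |       T       |                F                
F | T | T | F ||    F    |       F       |    F    |       T       |                F                
F | T | T | T ||    T    |       T       |    F    |       T       |                F                
T | F | F | F ||    T    |       F       |    F    |       F       |                F                
T | F | F | T ||    F    |       F       |    F    |       F       |                F                
T | F | T | F ||    T    |       T       |    F    |       F       |                T                
T | F | T | T ||    F    |       F       |    F    |       F       |                F                
T | T | F | F ||    F    |       F       |    T    |       F       |                F                
T | T | F | T ||    T    |       F       |    T    |       F       |                F                
T | T | T | F ||    F    |       F       |    T    |       F       |                F                
T | T | T | T ||    T    |       T       |    T    |       F       |                T                
The formula is true on 3 of the 16 rows.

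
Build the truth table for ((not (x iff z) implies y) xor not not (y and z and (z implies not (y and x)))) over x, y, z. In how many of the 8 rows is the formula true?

5

x | y | z || (x iff z) | not (x iff z) | (not (x iff z) implies y) | (y and x) | not (y and x) | (z implies not (y and x)) | φ
T | T | T ||     T     |       F       |             T             |     T     |       F       |             F             | T
T | T | F ||     F     |       T       |             T             |     T     |       F       |             T             | T
T | F | T ||     T     |       F       |             T             |     F     |       T       |             T             | T
T | F | F ||     F     |       T       |             F             |     F     |       T       |             T             | F
F | T | T ||     F     |       T       |             T             |     F     |       T       |             T             | F
F | T | F ||     T     |       F       |             T             |     F     |       T       |             T             | T
F | F | T ||     F     |       T       |             F             |     F     |       T       |             T             | F
F | F | F ||     T     |       F       |             T             |     F     |       T       |             T             | T
The formula is true on 5 of the 8 rows.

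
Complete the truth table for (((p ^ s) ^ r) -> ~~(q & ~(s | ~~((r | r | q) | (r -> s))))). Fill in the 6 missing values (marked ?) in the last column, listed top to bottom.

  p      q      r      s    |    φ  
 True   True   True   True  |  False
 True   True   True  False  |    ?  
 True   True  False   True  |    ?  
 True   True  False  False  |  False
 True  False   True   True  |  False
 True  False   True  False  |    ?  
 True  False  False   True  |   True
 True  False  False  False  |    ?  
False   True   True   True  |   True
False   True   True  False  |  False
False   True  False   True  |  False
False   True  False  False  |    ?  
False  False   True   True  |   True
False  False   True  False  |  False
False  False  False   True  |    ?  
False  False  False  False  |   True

Row p=True, q=True, r=True, s=False: ((p ^ s) ^ r) = False, ~~(q & ~(s | ~~((r | r | q) | (r -> s)))) = False, so the formula = True.
Row p=True, q=True, r=False, s=True: ((p ^ s) ^ r) = False, ~~(q & ~(s | ~~((r | r | q) | (r -> s)))) = False, so the formula = True.
Row p=True, q=False, r=True, s=False: ((p ^ s) ^ r) = False, ~~(q & ~(s | ~~((r | r | q) | (r -> s)))) = False, so the formula = True.
Row p=True, q=False, r=False, s=False: ((p ^ s) ^ r) = True, ~~(q & ~(s | ~~((r | r | q) | (r -> s)))) = False, so the formula = False.
Row p=False, q=True, r=False, s=False: ((p ^ s) ^ r) = False, ~~(q & ~(s | ~~((r | r | q) | (r -> s)))) = False, so the formula = True.
Row p=False, q=False, r=False, s=True: ((p ^ s) ^ r) = True, ~~(q & ~(s | ~~((r | r | q) | (r -> s)))) = False, so the formula = False.

True, True, True, False, True, False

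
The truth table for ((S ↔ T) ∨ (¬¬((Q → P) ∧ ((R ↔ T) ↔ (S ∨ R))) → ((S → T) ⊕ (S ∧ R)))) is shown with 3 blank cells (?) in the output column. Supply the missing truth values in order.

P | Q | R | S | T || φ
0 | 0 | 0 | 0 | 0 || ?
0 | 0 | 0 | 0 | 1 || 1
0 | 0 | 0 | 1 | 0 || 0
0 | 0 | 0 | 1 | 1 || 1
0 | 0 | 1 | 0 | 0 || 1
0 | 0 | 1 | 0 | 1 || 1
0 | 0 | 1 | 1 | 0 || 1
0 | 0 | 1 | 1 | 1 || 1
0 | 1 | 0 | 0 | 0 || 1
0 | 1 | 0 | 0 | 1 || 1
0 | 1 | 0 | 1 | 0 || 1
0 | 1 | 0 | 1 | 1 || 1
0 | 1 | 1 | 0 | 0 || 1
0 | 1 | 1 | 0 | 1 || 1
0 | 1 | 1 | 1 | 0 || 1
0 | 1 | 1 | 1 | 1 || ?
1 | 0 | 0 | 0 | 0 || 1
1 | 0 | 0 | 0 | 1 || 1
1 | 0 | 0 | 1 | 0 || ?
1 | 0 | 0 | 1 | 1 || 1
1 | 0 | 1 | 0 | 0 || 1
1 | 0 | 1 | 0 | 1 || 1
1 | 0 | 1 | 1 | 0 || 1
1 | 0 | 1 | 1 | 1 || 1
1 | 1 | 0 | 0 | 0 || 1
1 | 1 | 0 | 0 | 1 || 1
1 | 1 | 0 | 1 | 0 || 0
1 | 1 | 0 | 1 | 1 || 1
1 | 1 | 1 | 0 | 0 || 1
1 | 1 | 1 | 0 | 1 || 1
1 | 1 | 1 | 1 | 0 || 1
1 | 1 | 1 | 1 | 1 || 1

Row P=0, Q=0, R=0, S=0, T=0: (S ↔ T) = 1, (¬¬((Q → P) ∧ ((R ↔ T) ↔ (S ∨ R))) → ((S → T) ⊕ (S ∧ R))) = 1, so the formula = 1.
Row P=0, Q=1, R=1, S=1, T=1: (S ↔ T) = 1, (¬¬((Q → P) ∧ ((R ↔ T) ↔ (S ∨ R))) → ((S → T) ⊕ (S ∧ R))) = 1, so the formula = 1.
Row P=1, Q=0, R=0, S=1, T=0: (S ↔ T) = 0, (¬¬((Q → P) ∧ ((R ↔ T) ↔ (S ∨ R))) → ((S → T) ⊕ (S ∧ R))) = 0, so the formula = 0.

1, 1, 0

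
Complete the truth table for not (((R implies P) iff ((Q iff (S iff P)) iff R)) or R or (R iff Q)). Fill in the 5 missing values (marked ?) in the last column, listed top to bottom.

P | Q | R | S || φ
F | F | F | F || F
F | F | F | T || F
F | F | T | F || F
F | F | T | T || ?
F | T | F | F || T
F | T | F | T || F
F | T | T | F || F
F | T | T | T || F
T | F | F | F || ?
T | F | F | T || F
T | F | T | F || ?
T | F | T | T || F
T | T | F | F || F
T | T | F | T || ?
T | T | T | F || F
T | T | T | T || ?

Row P=F, Q=F, R=T, S=T: ((R implies P) iff ((Q iff (S iff P)) iff R)) = F, (R iff Q) = F, (((R implies P) iff ((Q iff (S iff P)) iff R)) or R or (R iff Q)) = T, so the formula = F.
Row P=T, Q=F, R=F, S=F: ((R implies P) iff ((Q iff (S iff P)) iff R)) = F, (R iff Q) = T, (((R implies P) iff ((Q iff (S iff P)) iff R)) or R or (R iff Q)) = T, so the formula = F.
Row P=T, Q=F, R=T, S=F: ((R implies P) iff ((Q iff (S iff P)) iff R)) = T, (R iff Q) = F, (((R implies P) iff ((Q iff (S iff P)) iff R)) or R or (R iff Q)) = T, so the formula = F.
Row P=T, Q=T, R=F, S=T: ((R implies P) iff ((Q iff (S iff P)) iff R)) = F, (R iff Q) = F, (((R implies P) iff ((Q iff (S iff P)) iff R)) or R or (R iff Q)) = F, so the formula = T.
Row P=T, Q=T, R=T, S=T: ((R implies P) iff ((Q iff (S iff P)) iff R)) = T, (R iff Q) = T, (((R implies P) iff ((Q iff (S iff P)) iff R)) or R or (R iff Q)) = T, so the formula = F.

F, F, F, T, F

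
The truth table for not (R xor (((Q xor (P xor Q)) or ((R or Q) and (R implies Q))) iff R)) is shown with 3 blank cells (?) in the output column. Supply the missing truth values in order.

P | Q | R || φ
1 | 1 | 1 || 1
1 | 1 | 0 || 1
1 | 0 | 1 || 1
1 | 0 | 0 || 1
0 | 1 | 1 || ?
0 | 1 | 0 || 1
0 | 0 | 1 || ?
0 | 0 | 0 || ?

1, 0, 0

Row P=0, Q=1, R=1: (((Q xor (P xor Q)) or ((R or Q) and (R implies Q))) iff R) = 1, (R xor (((Q xor (P xor Q)) or ((R or Q) and (R implies Q))) iff R)) = 0, so the formula = 1.
Row P=0, Q=0, R=1: (((Q xor (P xor Q)) or ((R or Q) and (R implies Q))) iff R) = 0, (R xor (((Q xor (P xor Q)) or ((R or Q) and (R implies Q))) iff R)) = 1, so the formula = 0.
Row P=0, Q=0, R=0: (((Q xor (P xor Q)) or ((R or Q) and (R implies Q))) iff R) = 1, (R xor (((Q xor (P xor Q)) or ((R or Q) and (R implies Q))) iff R)) = 1, so the formula = 0.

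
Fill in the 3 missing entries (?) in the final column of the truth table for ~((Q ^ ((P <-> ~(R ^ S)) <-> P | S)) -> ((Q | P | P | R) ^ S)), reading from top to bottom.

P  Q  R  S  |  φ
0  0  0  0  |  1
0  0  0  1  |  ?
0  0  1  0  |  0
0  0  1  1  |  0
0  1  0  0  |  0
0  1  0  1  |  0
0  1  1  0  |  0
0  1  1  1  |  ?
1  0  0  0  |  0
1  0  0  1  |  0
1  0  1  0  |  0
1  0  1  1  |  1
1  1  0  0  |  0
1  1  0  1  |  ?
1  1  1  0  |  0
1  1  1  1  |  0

Row P=0, Q=0, R=0, S=1: (Q ^ ((P <-> ~(R ^ S)) <-> P | S)) = 1, ((Q | P | P | R) ^ S) = 1, ((Q ^ ((P <-> ~(R ^ S)) <-> P | S)) -> ((Q | P | P | R) ^ S)) = 1, so the formula = 0.
Row P=0, Q=1, R=1, S=1: (Q ^ ((P <-> ~(R ^ S)) <-> P | S)) = 1, ((Q | P | P | R) ^ S) = 0, ((Q ^ ((P <-> ~(R ^ S)) <-> P | S)) -> ((Q | P | P | R) ^ S)) = 0, so the formula = 1.
Row P=1, Q=1, R=0, S=1: (Q ^ ((P <-> ~(R ^ S)) <-> P | S)) = 1, ((Q | P | P | R) ^ S) = 0, ((Q ^ ((P <-> ~(R ^ S)) <-> P | S)) -> ((Q | P | P | R) ^ S)) = 0, so the formula = 1.

0, 1, 1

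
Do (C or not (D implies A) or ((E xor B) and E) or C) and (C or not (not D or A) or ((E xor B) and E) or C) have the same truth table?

equivalent

A | B | C | D | E || φ | ψ
T | T | T | T | T || T | T
T | T | T | T | F || T | T
T | T | T | F | T || T | T
T | T | T | F | F || T | T
T | T | F | T | T || F | F
T | T | F | T | F || F | F
T | T | F | F | T || F | F
T | T | F | F | F || F | F
T | F | T | T | T || T | T
T | F | T | T | F || T | T
T | F | T | F | T || T | T
T | F | T | F | F || T | T
T | F | F | T | T || T | T
T | F | F | T | F || F | F
T | F | F | F | T || T | T
T | F | F | F | F || F | F
F | T | T | T | T || T | T
F | T | T | T | F || T | T
F | T | T | F | T || T | T
F | T | T | F | F || T | T
F | T | F | T | T || T | T
F | T | F | T | F || T | T
F | T | F | F | T || F | F
F | T | F | F | F || F | F
F | F | T | T | T || T | T
F | F | T | T | F || T | T
F | F | T | F | T || T | T
F | F | T | F | F || T | T
F | F | F | T | T || T | T
F | F | F | T | F || T | T
F | F | F | F | T || T | T
F | F | F | F | F || F | F
The columns for φ and ψ agree on every row, so they are logically equivalent.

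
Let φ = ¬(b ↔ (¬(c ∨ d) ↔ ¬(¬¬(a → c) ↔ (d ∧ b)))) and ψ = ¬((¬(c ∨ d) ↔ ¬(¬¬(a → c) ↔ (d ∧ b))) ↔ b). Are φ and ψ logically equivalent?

a  b  c  d  |  φ  ψ
T  T  T  T  |  F  F
T  T  T  F  |  T  T
T  T  F  T  |  T  T
T  T  F  F  |  T  T
T  F  T  T  |  F  F
T  F  T  F  |  F  F
T  F  F  T  |  T  T
T  F  F  F  |  F  F
F  T  T  T  |  F  F
F  T  T  F  |  T  T
F  T  F  T  |  F  F
F  T  F  F  |  F  F
F  F  T  T  |  F  F
F  F  T  F  |  F  F
F  F  F  T  |  F  F
F  F  F  F  |  T  T
The columns for φ and ψ agree on every row, so they are logically equivalent.

equivalent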